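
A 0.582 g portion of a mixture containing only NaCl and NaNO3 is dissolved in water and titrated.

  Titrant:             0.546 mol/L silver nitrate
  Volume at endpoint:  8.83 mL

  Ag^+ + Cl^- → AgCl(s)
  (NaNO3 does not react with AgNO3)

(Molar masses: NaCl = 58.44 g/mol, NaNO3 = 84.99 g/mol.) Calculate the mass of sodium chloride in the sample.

0.282 g

n(AgNO3) = 0.00883 × 0.546 = 4.82 × 10^-3 mol
Let x = n(NaCl), y = n(NaNO3).
Titrant: 1x = 4.82 × 10^-3;  mass: 58.44x + 84.99y = 0.582
Solving, x = 4.82 × 10^-3 mol, y = 3.53 × 10^-3 mol
mass of NaCl = 4.82 × 10^-3 × 58.44 = 0.282 g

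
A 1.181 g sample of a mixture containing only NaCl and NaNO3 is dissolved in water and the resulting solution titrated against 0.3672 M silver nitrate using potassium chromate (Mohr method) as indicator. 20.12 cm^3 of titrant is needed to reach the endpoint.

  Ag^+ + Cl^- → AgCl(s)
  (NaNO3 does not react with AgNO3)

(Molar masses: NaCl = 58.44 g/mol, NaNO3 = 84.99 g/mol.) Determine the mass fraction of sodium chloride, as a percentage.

n(AgNO3) = 0.02012 × 0.3672 = 7.388 × 10^-3 mol
Let x = n(NaCl), y = n(NaNO3).
Titrant: 1x = 7.388 × 10^-3;  mass: 58.44x + 84.99y = 1.181
Solving, x = 7.388 × 10^-3 mol, y = 8.816 × 10^-3 mol
mass of NaCl = 7.388 × 10^-3 × 58.44 = 0.4318 g
% NaCl = 0.4318 / 1.181 × 100 = 36.56 %

36.56 %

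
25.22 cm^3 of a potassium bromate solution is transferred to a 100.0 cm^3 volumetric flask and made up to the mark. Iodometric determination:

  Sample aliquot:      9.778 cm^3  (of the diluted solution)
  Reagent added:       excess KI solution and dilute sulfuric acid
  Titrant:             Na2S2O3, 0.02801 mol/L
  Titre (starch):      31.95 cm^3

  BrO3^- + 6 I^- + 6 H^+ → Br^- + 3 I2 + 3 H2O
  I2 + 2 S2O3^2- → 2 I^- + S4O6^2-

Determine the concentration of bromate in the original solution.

0.06048 mol/L

n(S2O3^2-) = 0.03195 × 0.02801 = 8.949 × 10^-4 mol
n(I2) = n(S2O3^2-)/2 = 4.475 × 10^-4 mol
From the 1:3 ratio, n(BrO3^-) in the aliquot = 1/3 × 4.475 × 10^-4 = 1.492 × 10^-4 mol
[BrO3^-]_dilute = 1.492 × 10^-4 / 0.009778 = 0.01525 mol/L
[BrO3^-]_original = 0.01525 × 100.0/25.22 = 0.06048 mol/L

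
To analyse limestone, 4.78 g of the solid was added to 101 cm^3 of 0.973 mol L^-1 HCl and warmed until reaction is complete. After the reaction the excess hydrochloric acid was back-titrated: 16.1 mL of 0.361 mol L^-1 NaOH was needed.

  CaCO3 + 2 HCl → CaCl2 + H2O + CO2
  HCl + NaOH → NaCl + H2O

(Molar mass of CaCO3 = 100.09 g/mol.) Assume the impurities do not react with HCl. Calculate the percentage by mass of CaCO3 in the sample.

n(HCl) added = 0.101 × 0.973 = 0.0983 mol
n(NaOH) used in back-titration = 0.0161 × 0.361 = 5.81 × 10^-3 mol
n(HCl) left over = 5.81 × 10^-3 mol (1:1 ratio)
n(HCl) consumed by analyte = 0.0983 − 5.81 × 10^-3 = 0.0925 mol
From the 1:2 ratio, n(CaCO3) = 1/2 × 0.0925 = 0.0462 mol
mass of CaCO3 = 0.0462 × 100.09 = 4.63 g
% CaCO3 = 4.63 / 4.78 × 100 = 96.8 %

96.8 %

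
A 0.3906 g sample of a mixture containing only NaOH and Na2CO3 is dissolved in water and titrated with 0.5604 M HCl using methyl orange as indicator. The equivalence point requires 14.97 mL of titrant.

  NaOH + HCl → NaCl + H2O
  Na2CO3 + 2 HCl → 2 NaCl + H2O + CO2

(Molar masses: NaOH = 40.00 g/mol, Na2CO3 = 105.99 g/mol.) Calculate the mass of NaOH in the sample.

0.1662 g

n(HCl) = 0.01497 × 0.5604 = 8.389 × 10^-3 mol
Let x = n(NaOH), y = n(Na2CO3).
Titrant: 1x + 2y = 8.389 × 10^-3;  mass: 40.00x + 105.99y = 0.3906
Solving, x = 4.154 × 10^-3 mol, y = 2.117 × 10^-3 mol
mass of NaOH = 4.154 × 10^-3 × 40.00 = 0.1662 g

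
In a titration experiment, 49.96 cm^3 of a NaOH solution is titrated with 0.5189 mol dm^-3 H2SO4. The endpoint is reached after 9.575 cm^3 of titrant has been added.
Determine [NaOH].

0.1989 mol/L

2 NaOH + H2SO4 → Na2SO4 + 2 H2O
n(H2SO4) = 0.009575 L × 0.5189 mol/L = 4.968 × 10^-3 mol
From the 2:1 mole ratio, n(NaOH) = 2/1 × 4.968 × 10^-3 = 9.937 × 10^-3 mol
[NaOH] = 9.937 × 10^-3 mol / 0.04996 L = 0.1989 mol/L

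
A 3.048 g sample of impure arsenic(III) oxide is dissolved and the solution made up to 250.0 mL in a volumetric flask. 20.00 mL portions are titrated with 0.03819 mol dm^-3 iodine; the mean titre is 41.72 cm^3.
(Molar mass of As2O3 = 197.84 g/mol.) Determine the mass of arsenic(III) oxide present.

As2O3 + 2 I2 + 2 H2O → As2O5 + 4 HI
n(I2) per titration = 0.04172 × 0.03819 = 1.593 × 10^-3 mol
From the 1:2 ratio, n(As2O3) in each aliquot = 1/2 × 1.593 × 10^-3 = 7.966 × 10^-4 mol
n(As2O3) in the whole flask = 7.966 × 10^-4 × 250.0/20.00 = 9.958 × 10^-3 mol
mass of As2O3 = 9.958 × 10^-3 × 197.84 = 1.970 g

1.970 g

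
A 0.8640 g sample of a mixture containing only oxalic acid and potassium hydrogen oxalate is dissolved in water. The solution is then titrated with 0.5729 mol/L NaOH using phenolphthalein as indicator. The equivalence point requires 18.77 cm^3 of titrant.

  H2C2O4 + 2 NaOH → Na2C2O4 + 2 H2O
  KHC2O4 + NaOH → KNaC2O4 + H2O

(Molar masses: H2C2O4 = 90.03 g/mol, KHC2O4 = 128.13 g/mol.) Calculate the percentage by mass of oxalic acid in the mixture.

32.21 %

n(NaOH) = 0.01877 × 0.5729 = 0.01075 mol
Let x = n(H2C2O4), y = n(KHC2O4).
Titrant: 2x + 1y = 0.01075;  mass: 90.03x + 128.13y = 0.8640
Solving, x = 3.091 × 10^-3 mol, y = 4.571 × 10^-3 mol
mass of H2C2O4 = 3.091 × 10^-3 × 90.03 = 0.2783 g
% H2C2O4 = 0.2783 / 0.8640 × 100 = 32.21 %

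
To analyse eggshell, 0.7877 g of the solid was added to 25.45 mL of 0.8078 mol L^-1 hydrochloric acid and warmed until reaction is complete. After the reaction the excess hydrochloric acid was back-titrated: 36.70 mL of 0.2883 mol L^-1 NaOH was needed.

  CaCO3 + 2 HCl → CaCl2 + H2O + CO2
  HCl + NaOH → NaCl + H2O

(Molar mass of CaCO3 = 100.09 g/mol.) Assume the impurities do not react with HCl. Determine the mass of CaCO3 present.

0.4993 g

n(HCl) added = 0.02545 × 0.8078 = 0.02056 mol
n(NaOH) used in back-titration = 0.03670 × 0.2883 = 0.01058 mol
n(HCl) left over = 0.01058 mol (1:1 ratio)
n(HCl) consumed by analyte = 0.02056 − 0.01058 = 9.978 × 10^-3 mol
From the 1:2 ratio, n(CaCO3) = 1/2 × 9.978 × 10^-3 = 4.989 × 10^-3 mol
mass of CaCO3 = 4.989 × 10^-3 × 100.09 = 0.4993 g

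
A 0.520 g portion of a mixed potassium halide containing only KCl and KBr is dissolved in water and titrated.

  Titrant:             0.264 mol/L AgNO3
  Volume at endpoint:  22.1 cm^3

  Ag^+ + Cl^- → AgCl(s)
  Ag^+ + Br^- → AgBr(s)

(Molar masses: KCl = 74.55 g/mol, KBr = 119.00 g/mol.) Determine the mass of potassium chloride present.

n(AgNO3) = 0.0221 × 0.264 = 5.83 × 10^-3 mol
Let x = n(KCl), y = n(KBr).
Titrant: 1x + 1y = 5.83 × 10^-3;  mass: 74.55x + 119.00y = 0.520
Solving, x = 3.92 × 10^-3 mol, y = 1.91 × 10^-3 mol
mass of KCl = 3.92 × 10^-3 × 74.55 = 0.292 g

0.292 g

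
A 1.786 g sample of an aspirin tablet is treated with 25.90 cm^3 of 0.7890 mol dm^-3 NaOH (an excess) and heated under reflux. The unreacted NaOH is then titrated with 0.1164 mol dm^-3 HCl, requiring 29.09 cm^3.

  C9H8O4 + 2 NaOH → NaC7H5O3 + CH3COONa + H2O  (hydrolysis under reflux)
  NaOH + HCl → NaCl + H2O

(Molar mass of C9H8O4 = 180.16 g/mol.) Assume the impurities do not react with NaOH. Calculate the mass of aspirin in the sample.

n(NaOH) added = 0.02590 × 0.7890 = 0.02044 mol
n(HCl) used in back-titration = 0.02909 × 0.1164 = 3.386 × 10^-3 mol
n(NaOH) left over = 3.386 × 10^-3 mol (1:1 ratio)
n(NaOH) consumed by analyte = 0.02044 − 3.386 × 10^-3 = 0.01705 mol
From the 1:2 ratio, n(C9H8O4) = 1/2 × 0.01705 = 8.525 × 10^-3 mol
mass of C9H8O4 = 8.525 × 10^-3 × 180.16 = 1.536 g

1.536 g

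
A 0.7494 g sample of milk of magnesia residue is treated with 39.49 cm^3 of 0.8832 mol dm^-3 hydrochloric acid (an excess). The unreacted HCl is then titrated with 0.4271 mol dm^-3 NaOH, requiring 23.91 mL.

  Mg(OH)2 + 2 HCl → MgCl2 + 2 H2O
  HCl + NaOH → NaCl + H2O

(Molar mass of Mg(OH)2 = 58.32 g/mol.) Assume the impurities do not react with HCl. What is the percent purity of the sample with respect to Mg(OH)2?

n(HCl) added = 0.03949 × 0.8832 = 0.03488 mol
n(NaOH) used in back-titration = 0.02391 × 0.4271 = 0.01021 mol
n(HCl) left over = 0.01021 mol (1:1 ratio)
n(HCl) consumed by analyte = 0.03488 − 0.01021 = 0.02467 mol
From the 1:2 ratio, n(Mg(OH)2) = 1/2 × 0.02467 = 0.01233 mol
mass of Mg(OH)2 = 0.01233 × 58.32 = 0.7192 g
% Mg(OH)2 = 0.7192 / 0.7494 × 100 = 95.98 %

95.98 %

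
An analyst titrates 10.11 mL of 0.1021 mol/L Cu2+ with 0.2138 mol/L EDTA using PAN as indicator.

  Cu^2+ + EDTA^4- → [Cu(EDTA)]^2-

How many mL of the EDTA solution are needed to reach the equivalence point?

4.828 mL

n(Cu2+) = 0.01011 L × 0.1021 mol/L = 1.032 × 10^-3 mol
n(EDTA) = 1.032 × 10^-3 mol (1:1 stoichiometry)
V(EDTA) = 1.032 × 10^-3 mol / 0.2138 mol/L = 0.004828 L = 4.828 mL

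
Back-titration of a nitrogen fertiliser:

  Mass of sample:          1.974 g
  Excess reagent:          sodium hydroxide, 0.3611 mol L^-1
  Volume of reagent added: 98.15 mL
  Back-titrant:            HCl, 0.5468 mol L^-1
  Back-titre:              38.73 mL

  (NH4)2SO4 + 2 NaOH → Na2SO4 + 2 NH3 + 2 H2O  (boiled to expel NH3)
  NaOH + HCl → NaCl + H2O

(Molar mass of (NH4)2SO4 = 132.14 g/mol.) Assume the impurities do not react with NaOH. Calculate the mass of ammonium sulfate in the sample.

0.9424 g

n(NaOH) added = 0.09815 × 0.3611 = 0.03544 mol
n(HCl) used in back-titration = 0.03873 × 0.5468 = 0.02118 mol
n(NaOH) left over = 0.02118 mol (1:1 ratio)
n(NaOH) consumed by analyte = 0.03544 − 0.02118 = 0.01426 mol
From the 1:2 ratio, n((NH4)2SO4) = 1/2 × 0.01426 = 7.132 × 10^-3 mol
mass of (NH4)2SO4 = 7.132 × 10^-3 × 132.14 = 0.9424 g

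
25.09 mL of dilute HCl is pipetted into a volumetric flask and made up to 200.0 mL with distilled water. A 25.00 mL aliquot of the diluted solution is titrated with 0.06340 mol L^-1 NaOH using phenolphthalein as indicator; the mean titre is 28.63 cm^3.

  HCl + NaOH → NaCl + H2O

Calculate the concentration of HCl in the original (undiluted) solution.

n(NaOH) = 0.02863 × 0.06340 = 1.815 × 10^-3 mol
n(HCl) in the aliquot = 1.815 × 10^-3 mol (1:1 ratio)
[HCl]_dilute = 1.815 × 10^-3 / 0.02500 = 0.07261 mol/L
Dilution factor = 200.0 / 25.09 = 7.971
[HCl]_stock = 0.07261 × 7.971 = 0.5788 mol/L

0.5788 mol/L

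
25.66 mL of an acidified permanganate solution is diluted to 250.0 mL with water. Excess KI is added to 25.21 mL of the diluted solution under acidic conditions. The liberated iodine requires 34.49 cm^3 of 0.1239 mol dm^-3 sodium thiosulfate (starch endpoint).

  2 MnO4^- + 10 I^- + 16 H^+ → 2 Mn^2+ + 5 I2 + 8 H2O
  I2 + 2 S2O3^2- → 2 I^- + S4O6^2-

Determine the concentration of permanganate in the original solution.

0.3303 mol/L

n(S2O3^2-) = 0.03449 × 0.1239 = 4.273 × 10^-3 mol
n(I2) = n(S2O3^2-)/2 = 2.137 × 10^-3 mol
From the 2:5 ratio, n(MnO4^-) in the aliquot = 2/5 × 2.137 × 10^-3 = 8.547 × 10^-4 mol
[MnO4^-]_dilute = 8.547 × 10^-4 / 0.02521 = 0.03390 mol/L
[MnO4^-]_original = 0.03390 × 250.0/25.66 = 0.3303 mol/L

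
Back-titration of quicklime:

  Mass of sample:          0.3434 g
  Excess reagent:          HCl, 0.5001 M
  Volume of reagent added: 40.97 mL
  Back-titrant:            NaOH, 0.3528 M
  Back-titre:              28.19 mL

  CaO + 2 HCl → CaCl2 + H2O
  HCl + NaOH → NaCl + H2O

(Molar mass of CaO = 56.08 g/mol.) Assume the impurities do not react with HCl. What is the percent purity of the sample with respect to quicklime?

86.09 %

n(HCl) added = 0.04097 × 0.5001 = 0.02049 mol
n(NaOH) used in back-titration = 0.02819 × 0.3528 = 9.945 × 10^-3 mol
n(HCl) left over = 9.945 × 10^-3 mol (1:1 ratio)
n(HCl) consumed by analyte = 0.02049 − 9.945 × 10^-3 = 0.01054 mol
From the 1:2 ratio, n(CaO) = 1/2 × 0.01054 = 5.272 × 10^-3 mol
mass of CaO = 5.272 × 10^-3 × 56.08 = 0.2956 g
% CaO = 0.2956 / 0.3434 × 100 = 86.09 %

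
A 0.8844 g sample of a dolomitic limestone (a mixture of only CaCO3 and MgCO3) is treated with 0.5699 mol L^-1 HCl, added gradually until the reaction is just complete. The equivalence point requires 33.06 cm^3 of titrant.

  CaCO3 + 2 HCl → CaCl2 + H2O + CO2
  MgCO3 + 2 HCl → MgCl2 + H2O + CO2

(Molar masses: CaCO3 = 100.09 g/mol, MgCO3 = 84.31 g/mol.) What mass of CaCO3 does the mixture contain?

0.5719 g

n(HCl) = 0.03306 × 0.5699 = 0.01884 mol
Let x = n(CaCO3), y = n(MgCO3).
Titrant: 2x + 2y = 0.01884;  mass: 100.09x + 84.31y = 0.8844
Solving, x = 5.714 × 10^-3 mol, y = 3.707 × 10^-3 mol
mass of CaCO3 = 5.714 × 10^-3 × 100.09 = 0.5719 g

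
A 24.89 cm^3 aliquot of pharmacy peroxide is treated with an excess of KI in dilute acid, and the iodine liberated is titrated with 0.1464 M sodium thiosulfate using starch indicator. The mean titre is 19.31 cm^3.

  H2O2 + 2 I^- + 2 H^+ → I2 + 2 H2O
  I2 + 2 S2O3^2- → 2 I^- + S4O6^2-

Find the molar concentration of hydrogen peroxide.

n(S2O3^2-) = 0.01931 × 0.1464 = 2.827 × 10^-3 mol
n(I2) = n(S2O3^2-)/2 = 1.413 × 10^-3 mol
n(H2O2) in the aliquot = 1.413 × 10^-3 mol (1:1 ratio)
[H2O2] = 1.413 × 10^-3 / 0.02489 = 0.05679 mol/L

0.05679 M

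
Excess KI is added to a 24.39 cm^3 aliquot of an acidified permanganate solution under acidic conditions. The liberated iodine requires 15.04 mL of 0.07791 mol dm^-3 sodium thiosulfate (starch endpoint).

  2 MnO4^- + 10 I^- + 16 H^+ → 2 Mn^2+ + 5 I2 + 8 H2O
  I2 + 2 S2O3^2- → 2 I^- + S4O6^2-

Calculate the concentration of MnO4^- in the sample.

0.009609 mol/L

n(S2O3^2-) = 0.01504 × 0.07791 = 1.172 × 10^-3 mol
n(I2) = n(S2O3^2-)/2 = 5.859 × 10^-4 mol
From the 2:5 ratio, n(MnO4^-) in the aliquot = 2/5 × 5.859 × 10^-4 = 2.344 × 10^-4 mol
[MnO4^-] = 2.344 × 10^-4 / 0.02439 = 0.009609 mol/L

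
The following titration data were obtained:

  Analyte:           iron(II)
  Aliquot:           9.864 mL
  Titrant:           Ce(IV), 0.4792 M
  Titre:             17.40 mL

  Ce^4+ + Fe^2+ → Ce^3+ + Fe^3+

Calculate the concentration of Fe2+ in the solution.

n(Ce4+) = 0.01740 L × 0.4792 mol/L = 8.338 × 10^-3 mol
n(Fe2+) = 8.338 × 10^-3 mol (1:1 mole ratio)
[Fe2+] = 8.338 × 10^-3 mol / 0.009864 L = 0.8453 mol/L

0.8453 M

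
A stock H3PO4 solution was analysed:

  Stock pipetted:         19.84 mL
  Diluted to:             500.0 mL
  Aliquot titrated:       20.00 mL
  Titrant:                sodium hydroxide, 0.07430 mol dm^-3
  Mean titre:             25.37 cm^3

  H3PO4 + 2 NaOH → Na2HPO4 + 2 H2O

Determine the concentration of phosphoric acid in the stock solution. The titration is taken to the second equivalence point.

n(NaOH) = 0.02537 × 0.07430 = 1.885 × 10^-3 mol
From the 1:2 ratio, n(H3PO4) in the aliquot = 1/2 × 1.885 × 10^-3 = 9.425 × 10^-4 mol
[H3PO4]_dilute = 9.425 × 10^-4 / 0.02000 = 0.04712 mol/L
Dilution factor = 500.0 / 19.84 = 25.20
[H3PO4]_stock = 0.04712 × 25.20 = 1.188 mol/L

1.188 mol/L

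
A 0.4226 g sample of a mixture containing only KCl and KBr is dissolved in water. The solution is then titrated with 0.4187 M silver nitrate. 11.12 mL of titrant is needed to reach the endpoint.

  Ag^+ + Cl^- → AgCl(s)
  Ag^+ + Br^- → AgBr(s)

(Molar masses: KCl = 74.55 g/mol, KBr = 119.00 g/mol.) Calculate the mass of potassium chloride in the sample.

0.2205 g

n(AgNO3) = 0.01112 × 0.4187 = 4.656 × 10^-3 mol
Let x = n(KCl), y = n(KBr).
Titrant: 1x + 1y = 4.656 × 10^-3;  mass: 74.55x + 119.00y = 0.4226
Solving, x = 2.957 × 10^-3 mol, y = 1.699 × 10^-3 mol
mass of KCl = 2.957 × 10^-3 × 74.55 = 0.2205 g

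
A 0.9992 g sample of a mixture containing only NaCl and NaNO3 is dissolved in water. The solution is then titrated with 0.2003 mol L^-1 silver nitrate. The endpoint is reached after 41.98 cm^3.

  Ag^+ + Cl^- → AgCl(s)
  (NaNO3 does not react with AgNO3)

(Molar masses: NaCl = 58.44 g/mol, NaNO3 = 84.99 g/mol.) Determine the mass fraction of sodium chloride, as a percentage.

n(AgNO3) = 0.04198 × 0.2003 = 8.409 × 10^-3 mol
Let x = n(NaCl), y = n(NaNO3).
Titrant: 1x = 8.409 × 10^-3;  mass: 58.44x + 84.99y = 0.9992
Solving, x = 8.409 × 10^-3 mol, y = 5.975 × 10^-3 mol
mass of NaCl = 8.409 × 10^-3 × 58.44 = 0.4914 g
% NaCl = 0.4914 / 0.9992 × 100 = 49.18 %

49.18 %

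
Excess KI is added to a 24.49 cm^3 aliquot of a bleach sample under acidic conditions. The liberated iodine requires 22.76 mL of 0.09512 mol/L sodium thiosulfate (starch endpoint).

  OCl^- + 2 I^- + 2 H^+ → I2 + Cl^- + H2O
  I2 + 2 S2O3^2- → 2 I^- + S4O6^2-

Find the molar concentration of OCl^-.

0.04420 mol/L

n(S2O3^2-) = 0.02276 × 0.09512 = 2.165 × 10^-3 mol
n(I2) = n(S2O3^2-)/2 = 1.082 × 10^-3 mol
n(OCl^-) in the aliquot = 1.082 × 10^-3 mol (1:1 ratio)
[OCl^-] = 1.082 × 10^-3 / 0.02449 = 0.04420 mol/L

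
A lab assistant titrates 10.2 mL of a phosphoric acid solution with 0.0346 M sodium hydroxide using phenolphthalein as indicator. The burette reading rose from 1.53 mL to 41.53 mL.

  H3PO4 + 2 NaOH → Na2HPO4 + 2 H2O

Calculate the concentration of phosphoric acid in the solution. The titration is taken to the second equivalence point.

0.0678 M

n(NaOH) = 0.0400 L × 0.0346 mol/L = 1.38 × 10^-3 mol
From the 1:2 mole ratio, n(H3PO4) = 1/2 × 1.38 × 10^-3 = 6.92 × 10^-4 mol
[H3PO4] = 6.92 × 10^-4 mol / 0.0102 L = 0.0678 mol/L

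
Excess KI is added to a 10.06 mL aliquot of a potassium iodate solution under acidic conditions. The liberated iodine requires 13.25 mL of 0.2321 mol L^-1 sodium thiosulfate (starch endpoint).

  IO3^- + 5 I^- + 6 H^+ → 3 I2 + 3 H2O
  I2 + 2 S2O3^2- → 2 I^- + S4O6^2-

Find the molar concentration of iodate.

n(S2O3^2-) = 0.01325 × 0.2321 = 3.075 × 10^-3 mol
n(I2) = n(S2O3^2-)/2 = 1.538 × 10^-3 mol
From the 1:3 ratio, n(IO3^-) in the aliquot = 1/3 × 1.538 × 10^-3 = 5.126 × 10^-4 mol
[IO3^-] = 5.126 × 10^-4 / 0.01006 = 0.05095 mol/L

0.05095 mol/L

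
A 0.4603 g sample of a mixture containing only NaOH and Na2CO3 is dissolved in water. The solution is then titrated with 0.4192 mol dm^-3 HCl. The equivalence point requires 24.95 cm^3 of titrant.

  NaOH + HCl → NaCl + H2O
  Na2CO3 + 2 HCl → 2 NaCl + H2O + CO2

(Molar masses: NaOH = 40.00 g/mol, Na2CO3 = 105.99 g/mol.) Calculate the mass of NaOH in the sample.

n(HCl) = 0.02495 × 0.4192 = 0.01046 mol
Let x = n(NaOH), y = n(Na2CO3).
Titrant: 1x + 2y = 0.01046;  mass: 40.00x + 105.99y = 0.4603
Solving, x = 7.232 × 10^-3 mol, y = 1.614 × 10^-3 mol
mass of NaOH = 7.232 × 10^-3 × 40.00 = 0.2893 g

0.2893 g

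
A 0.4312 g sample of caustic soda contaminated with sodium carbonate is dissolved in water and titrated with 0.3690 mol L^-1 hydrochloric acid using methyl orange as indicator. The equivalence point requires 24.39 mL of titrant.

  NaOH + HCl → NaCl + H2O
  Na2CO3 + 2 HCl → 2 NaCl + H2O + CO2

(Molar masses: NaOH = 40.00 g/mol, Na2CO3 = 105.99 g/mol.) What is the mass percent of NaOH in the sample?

32.66 %

n(HCl) = 0.02439 × 0.3690 = 9.000 × 10^-3 mol
Let x = n(NaOH), y = n(Na2CO3).
Titrant: 1x + 2y = 9.000 × 10^-3;  mass: 40.00x + 105.99y = 0.4312
Solving, x = 3.521 × 10^-3 mol, y = 2.740 × 10^-3 mol
mass of NaOH = 3.521 × 10^-3 × 40.00 = 0.1408 g
% NaOH = 0.1408 / 0.4312 × 100 = 32.66 %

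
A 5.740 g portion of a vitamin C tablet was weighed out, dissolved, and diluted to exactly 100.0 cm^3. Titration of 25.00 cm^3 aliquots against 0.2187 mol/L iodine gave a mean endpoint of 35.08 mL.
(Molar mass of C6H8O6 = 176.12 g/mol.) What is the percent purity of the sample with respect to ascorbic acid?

94.16 %

C6H8O6 + I2 → C6H6O6 + 2 HI
n(I2) per titration = 0.03508 × 0.2187 = 7.672 × 10^-3 mol
n(C6H8O6) in each aliquot = 7.672 × 10^-3 mol (1:1 ratio)
n(C6H8O6) in the whole flask = 7.672 × 10^-3 × 100.0/25.00 = 0.03069 mol
mass of C6H8O6 = 0.03069 × 176.12 = 5.405 g
% C6H8O6 = 5.405 / 5.740 × 100 = 94.16 %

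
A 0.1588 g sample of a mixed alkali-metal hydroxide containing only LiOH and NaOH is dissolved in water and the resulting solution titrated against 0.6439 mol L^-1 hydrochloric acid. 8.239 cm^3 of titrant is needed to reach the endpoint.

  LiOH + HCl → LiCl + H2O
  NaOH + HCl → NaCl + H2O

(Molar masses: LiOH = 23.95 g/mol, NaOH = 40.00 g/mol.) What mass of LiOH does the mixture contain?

0.07969 g

n(HCl) = 0.008239 × 0.6439 = 5.305 × 10^-3 mol
Let x = n(LiOH), y = n(NaOH).
Titrant: 1x + 1y = 5.305 × 10^-3;  mass: 23.95x + 40.00y = 0.1588
Solving, x = 3.327 × 10^-3 mol, y = 1.978 × 10^-3 mol
mass of LiOH = 3.327 × 10^-3 × 23.95 = 0.07969 g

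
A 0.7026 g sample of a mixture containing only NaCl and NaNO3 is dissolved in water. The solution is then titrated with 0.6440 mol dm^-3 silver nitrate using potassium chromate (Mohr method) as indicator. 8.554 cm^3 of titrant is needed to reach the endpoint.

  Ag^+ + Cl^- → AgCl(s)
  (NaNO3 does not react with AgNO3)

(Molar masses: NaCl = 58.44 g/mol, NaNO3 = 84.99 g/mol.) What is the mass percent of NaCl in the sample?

n(AgNO3) = 0.008554 × 0.6440 = 5.509 × 10^-3 mol
Let x = n(NaCl), y = n(NaNO3).
Titrant: 1x = 5.509 × 10^-3;  mass: 58.44x + 84.99y = 0.7026
Solving, x = 5.509 × 10^-3 mol, y = 4.479 × 10^-3 mol
mass of NaCl = 5.509 × 10^-3 × 58.44 = 0.3219 g
% NaCl = 0.3219 / 0.7026 × 100 = 45.82 %

45.82 %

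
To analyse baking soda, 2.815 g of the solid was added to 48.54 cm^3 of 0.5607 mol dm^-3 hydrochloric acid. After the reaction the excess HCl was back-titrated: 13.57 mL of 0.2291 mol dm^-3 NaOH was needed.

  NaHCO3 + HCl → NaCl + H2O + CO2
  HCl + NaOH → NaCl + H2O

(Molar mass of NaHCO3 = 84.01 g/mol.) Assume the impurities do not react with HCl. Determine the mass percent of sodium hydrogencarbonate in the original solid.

71.95 %

n(HCl) added = 0.04854 × 0.5607 = 0.02722 mol
n(NaOH) used in back-titration = 0.01357 × 0.2291 = 3.109 × 10^-3 mol
n(HCl) left over = 3.109 × 10^-3 mol (1:1 ratio)
n(HCl) consumed by analyte = 0.02722 − 3.109 × 10^-3 = 0.02411 mol
n(NaHCO3) = 0.02411 mol (1:1 ratio)
mass of NaHCO3 = 0.02411 × 84.01 = 2.025 g
% NaHCO3 = 2.025 / 2.815 × 100 = 71.95 %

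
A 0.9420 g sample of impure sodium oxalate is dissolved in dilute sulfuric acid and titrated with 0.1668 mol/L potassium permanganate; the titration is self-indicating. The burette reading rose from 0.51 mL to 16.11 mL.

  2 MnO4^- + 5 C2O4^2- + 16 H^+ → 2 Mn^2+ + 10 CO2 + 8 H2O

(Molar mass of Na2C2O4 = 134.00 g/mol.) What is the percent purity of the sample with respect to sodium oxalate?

n(KMnO4) = 0.01560 L × 0.1668 mol/L = 2.602 × 10^-3 mol
From the 5:2 ratio, n(Na2C2O4) = 5/2 × 2.602 × 10^-3 = 6.505 × 10^-3 mol
mass of Na2C2O4 = 6.505 × 10^-3 × 134.00 g/mol = 0.8717 g
% Na2C2O4 = 0.8717 / 0.9420 × 100 = 92.54 %

92.54 %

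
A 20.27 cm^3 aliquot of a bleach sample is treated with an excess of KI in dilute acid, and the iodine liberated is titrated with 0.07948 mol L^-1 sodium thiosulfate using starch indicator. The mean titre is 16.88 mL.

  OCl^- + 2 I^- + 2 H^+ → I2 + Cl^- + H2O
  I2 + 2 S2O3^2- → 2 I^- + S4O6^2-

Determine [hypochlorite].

n(S2O3^2-) = 0.01688 × 0.07948 = 1.342 × 10^-3 mol
n(I2) = n(S2O3^2-)/2 = 6.708 × 10^-4 mol
n(OCl^-) in the aliquot = 6.708 × 10^-4 mol (1:1 ratio)
[OCl^-] = 6.708 × 10^-4 / 0.02027 = 0.03309 mol/L

0.03309 mol/L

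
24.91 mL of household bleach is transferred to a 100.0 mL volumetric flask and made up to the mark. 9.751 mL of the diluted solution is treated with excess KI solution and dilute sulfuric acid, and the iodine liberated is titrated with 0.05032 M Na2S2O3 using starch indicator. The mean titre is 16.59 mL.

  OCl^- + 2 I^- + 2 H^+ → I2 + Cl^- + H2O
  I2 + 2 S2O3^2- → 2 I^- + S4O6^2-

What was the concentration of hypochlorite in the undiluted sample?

n(S2O3^2-) = 0.01659 × 0.05032 = 8.348 × 10^-4 mol
n(I2) = n(S2O3^2-)/2 = 4.174 × 10^-4 mol
n(OCl^-) in the aliquot = 4.174 × 10^-4 mol (1:1 ratio)
[OCl^-]_dilute = 4.174 × 10^-4 / 0.009751 = 0.04281 mol/L
[OCl^-]_original = 0.04281 × 100.0/24.91 = 0.1718 mol/L

0.1718 M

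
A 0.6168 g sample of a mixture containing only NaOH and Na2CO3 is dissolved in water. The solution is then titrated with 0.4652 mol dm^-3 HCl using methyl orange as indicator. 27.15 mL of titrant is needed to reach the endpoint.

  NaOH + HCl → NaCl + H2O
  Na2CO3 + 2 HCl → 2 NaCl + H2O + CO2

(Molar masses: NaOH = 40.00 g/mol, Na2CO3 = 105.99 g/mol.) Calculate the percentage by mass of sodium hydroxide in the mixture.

n(HCl) = 0.02715 × 0.4652 = 0.01263 mol
Let x = n(NaOH), y = n(Na2CO3).
Titrant: 1x + 2y = 0.01263;  mass: 40.00x + 105.99y = 0.6168
Solving, x = 4.043 × 10^-3 mol, y = 4.294 × 10^-3 mol
mass of NaOH = 4.043 × 10^-3 × 40.00 = 0.1617 g
% NaOH = 0.1617 / 0.6168 × 100 = 26.22 %

26.22 %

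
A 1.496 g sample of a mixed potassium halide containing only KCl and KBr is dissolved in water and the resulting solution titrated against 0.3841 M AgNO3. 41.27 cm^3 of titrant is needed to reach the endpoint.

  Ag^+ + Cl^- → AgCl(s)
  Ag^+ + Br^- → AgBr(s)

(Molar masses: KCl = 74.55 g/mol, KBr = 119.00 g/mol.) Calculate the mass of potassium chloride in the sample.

0.6547 g

n(AgNO3) = 0.04127 × 0.3841 = 0.01585 mol
Let x = n(KCl), y = n(KBr).
Titrant: 1x + 1y = 0.01585;  mass: 74.55x + 119.00y = 1.496
Solving, x = 8.782 × 10^-3 mol, y = 7.070 × 10^-3 mol
mass of KCl = 8.782 × 10^-3 × 74.55 = 0.6547 g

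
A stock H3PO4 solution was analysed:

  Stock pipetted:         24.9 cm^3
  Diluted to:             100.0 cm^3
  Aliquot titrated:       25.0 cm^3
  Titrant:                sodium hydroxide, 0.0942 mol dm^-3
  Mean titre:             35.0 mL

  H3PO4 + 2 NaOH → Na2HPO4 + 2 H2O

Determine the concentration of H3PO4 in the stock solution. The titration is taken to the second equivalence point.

0.265 mol/L

n(NaOH) = 0.0350 × 0.0942 = 3.30 × 10^-3 mol
From the 1:2 ratio, n(H3PO4) in the aliquot = 1/2 × 3.30 × 10^-3 = 1.65 × 10^-3 mol
[H3PO4]_dilute = 1.65 × 10^-3 / 0.0250 = 0.0659 mol/L
Dilution factor = 100.0 / 24.9 = 4.016
[H3PO4]_stock = 0.0659 × 4.016 = 0.265 mol/L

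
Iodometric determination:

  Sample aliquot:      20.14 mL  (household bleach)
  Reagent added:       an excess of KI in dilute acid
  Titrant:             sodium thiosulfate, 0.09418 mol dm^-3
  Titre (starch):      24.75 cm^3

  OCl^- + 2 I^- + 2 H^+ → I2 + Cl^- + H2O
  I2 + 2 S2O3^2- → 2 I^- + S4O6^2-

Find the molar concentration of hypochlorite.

0.05787 mol/L

n(S2O3^2-) = 0.02475 × 0.09418 = 2.331 × 10^-3 mol
n(I2) = n(S2O3^2-)/2 = 1.165 × 10^-3 mol
n(OCl^-) in the aliquot = 1.165 × 10^-3 mol (1:1 ratio)
[OCl^-] = 1.165 × 10^-3 / 0.02014 = 0.05787 mol/L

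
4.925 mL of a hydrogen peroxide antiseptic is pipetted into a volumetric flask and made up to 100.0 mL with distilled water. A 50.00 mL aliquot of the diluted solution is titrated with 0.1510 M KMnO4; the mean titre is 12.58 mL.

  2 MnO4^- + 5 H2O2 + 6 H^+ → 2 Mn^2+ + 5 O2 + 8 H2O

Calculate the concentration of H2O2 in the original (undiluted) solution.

n(KMnO4) = 0.01258 × 0.1510 = 1.900 × 10^-3 mol
From the 5:2 ratio, n(H2O2) in the aliquot = 5/2 × 1.900 × 10^-3 = 4.749 × 10^-3 mol
[H2O2]_dilute = 4.749 × 10^-3 / 0.05000 = 0.09498 mol/L
Dilution factor = 100.0 / 4.925 = 20.30
[H2O2]_stock = 0.09498 × 20.30 = 1.929 mol/L

1.929 M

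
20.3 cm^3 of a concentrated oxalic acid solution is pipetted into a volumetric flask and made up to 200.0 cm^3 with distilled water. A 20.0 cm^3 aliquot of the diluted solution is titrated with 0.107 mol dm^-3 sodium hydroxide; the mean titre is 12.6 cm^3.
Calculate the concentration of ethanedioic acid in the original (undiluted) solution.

0.332 mol/L

H2C2O4 + 2 NaOH → Na2C2O4 + 2 H2O
n(NaOH) = 0.0126 × 0.107 = 1.35 × 10^-3 mol
From the 1:2 ratio, n(H2C2O4) in the aliquot = 1/2 × 1.35 × 10^-3 = 6.74 × 10^-4 mol
[H2C2O4]_dilute = 6.74 × 10^-4 / 0.0200 = 0.0337 mol/L
Dilution factor = 200.0 / 20.3 = 9.852
[H2C2O4]_stock = 0.0337 × 9.852 = 0.332 mol/L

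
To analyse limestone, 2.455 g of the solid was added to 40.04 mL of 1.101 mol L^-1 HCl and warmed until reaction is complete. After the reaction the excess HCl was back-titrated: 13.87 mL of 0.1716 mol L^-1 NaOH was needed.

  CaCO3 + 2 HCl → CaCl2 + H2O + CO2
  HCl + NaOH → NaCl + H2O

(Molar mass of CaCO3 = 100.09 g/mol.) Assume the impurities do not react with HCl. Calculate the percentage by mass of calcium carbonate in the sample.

n(HCl) added = 0.04004 × 1.101 = 0.04408 mol
n(NaOH) used in back-titration = 0.01387 × 0.1716 = 2.380 × 10^-3 mol
n(HCl) left over = 2.380 × 10^-3 mol (1:1 ratio)
n(HCl) consumed by analyte = 0.04408 − 2.380 × 10^-3 = 0.04170 mol
From the 1:2 ratio, n(CaCO3) = 1/2 × 0.04170 = 0.02085 mol
mass of CaCO3 = 0.02085 × 100.09 = 2.087 g
% CaCO3 = 2.087 / 2.455 × 100 = 85.01 %

85.01 %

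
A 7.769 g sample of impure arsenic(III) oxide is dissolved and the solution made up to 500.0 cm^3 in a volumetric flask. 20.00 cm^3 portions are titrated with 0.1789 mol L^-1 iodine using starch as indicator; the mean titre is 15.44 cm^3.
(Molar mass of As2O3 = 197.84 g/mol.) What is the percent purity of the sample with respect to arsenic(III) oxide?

As2O3 + 2 I2 + 2 H2O → As2O5 + 4 HI
n(I2) per titration = 0.01544 × 0.1789 = 2.762 × 10^-3 mol
From the 1:2 ratio, n(As2O3) in each aliquot = 1/2 × 2.762 × 10^-3 = 1.381 × 10^-3 mol
n(As2O3) in the whole flask = 1.381 × 10^-3 × 500.0/20.00 = 0.03453 mol
mass of As2O3 = 0.03453 × 197.84 = 6.831 g
% As2O3 = 6.831 / 7.769 × 100 = 87.93 %

87.93 %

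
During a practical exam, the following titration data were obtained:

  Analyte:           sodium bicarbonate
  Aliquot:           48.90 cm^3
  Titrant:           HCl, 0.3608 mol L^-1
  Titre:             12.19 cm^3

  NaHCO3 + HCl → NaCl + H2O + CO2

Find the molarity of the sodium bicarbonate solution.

0.08994 mol/L

n(HCl) = 0.01219 L × 0.3608 mol/L = 4.398 × 10^-3 mol
n(NaHCO3) = 4.398 × 10^-3 mol (1:1 mole ratio)
[NaHCO3] = 4.398 × 10^-3 mol / 0.04890 L = 0.08994 mol/L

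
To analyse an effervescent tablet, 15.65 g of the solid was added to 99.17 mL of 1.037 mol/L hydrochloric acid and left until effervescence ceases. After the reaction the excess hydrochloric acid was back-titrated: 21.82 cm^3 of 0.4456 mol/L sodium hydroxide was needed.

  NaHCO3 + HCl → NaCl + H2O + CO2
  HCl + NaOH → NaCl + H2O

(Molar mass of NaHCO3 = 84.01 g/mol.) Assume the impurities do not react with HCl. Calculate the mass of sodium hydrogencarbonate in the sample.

7.823 g

n(HCl) added = 0.09917 × 1.037 = 0.1028 mol
n(NaOH) used in back-titration = 0.02182 × 0.4456 = 9.723 × 10^-3 mol
n(HCl) left over = 9.723 × 10^-3 mol (1:1 ratio)
n(HCl) consumed by analyte = 0.1028 − 9.723 × 10^-3 = 0.09312 mol
n(NaHCO3) = 0.09312 mol (1:1 ratio)
mass of NaHCO3 = 0.09312 × 84.01 = 7.823 g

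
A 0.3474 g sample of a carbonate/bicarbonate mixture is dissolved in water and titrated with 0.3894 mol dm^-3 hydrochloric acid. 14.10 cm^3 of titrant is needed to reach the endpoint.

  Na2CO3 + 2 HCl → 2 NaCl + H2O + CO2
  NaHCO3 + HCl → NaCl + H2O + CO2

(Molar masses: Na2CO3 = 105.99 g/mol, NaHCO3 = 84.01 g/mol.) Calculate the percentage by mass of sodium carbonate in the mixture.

n(HCl) = 0.01410 × 0.3894 = 5.491 × 10^-3 mol
Let x = n(Na2CO3), y = n(NaHCO3).
Titrant: 2x + 1y = 5.491 × 10^-3;  mass: 105.99x + 84.01y = 0.3474
Solving, x = 1.836 × 10^-3 mol, y = 1.819 × 10^-3 mol
mass of Na2CO3 = 1.836 × 10^-3 × 105.99 = 0.1946 g
% Na2CO3 = 0.1946 / 0.3474 × 100 = 56.00 %

56.00 %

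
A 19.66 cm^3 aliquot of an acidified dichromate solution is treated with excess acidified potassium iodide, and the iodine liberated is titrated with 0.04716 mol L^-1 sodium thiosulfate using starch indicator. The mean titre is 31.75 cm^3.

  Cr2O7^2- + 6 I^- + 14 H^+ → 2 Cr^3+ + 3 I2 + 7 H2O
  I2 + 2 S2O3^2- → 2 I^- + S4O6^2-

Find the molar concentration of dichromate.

0.01269 mol/L

n(S2O3^2-) = 0.03175 × 0.04716 = 1.497 × 10^-3 mol
n(I2) = n(S2O3^2-)/2 = 7.487 × 10^-4 mol
From the 1:3 ratio, n(Cr2O7^2-) in the aliquot = 1/3 × 7.487 × 10^-4 = 2.496 × 10^-4 mol
[Cr2O7^2-] = 2.496 × 10^-4 / 0.01966 = 0.01269 mol/L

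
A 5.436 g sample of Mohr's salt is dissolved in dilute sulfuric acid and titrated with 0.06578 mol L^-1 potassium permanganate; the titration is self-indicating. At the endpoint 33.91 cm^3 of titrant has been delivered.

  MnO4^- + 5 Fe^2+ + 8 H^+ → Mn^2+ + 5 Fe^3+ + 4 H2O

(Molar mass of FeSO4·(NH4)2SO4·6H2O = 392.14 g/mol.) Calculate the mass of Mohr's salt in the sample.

n(KMnO4) = 0.03391 L × 0.06578 mol/L = 2.231 × 10^-3 mol
From the 5:1 ratio, n(FeSO4·(NH4)2SO4·6H2O) = 5/1 × 2.231 × 10^-3 = 0.01115 mol
mass of FeSO4·(NH4)2SO4·6H2O = 0.01115 × 392.14 g/mol = 4.374 g

4.374 g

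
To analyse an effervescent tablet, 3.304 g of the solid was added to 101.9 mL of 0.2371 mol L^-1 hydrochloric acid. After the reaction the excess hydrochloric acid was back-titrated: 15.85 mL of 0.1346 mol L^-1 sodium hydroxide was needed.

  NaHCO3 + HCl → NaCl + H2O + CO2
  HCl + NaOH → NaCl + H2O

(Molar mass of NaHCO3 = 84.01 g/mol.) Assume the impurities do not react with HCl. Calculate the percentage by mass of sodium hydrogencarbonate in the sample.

56.01 %

n(HCl) added = 0.1019 × 0.2371 = 0.02416 mol
n(NaOH) used in back-titration = 0.01585 × 0.1346 = 2.133 × 10^-3 mol
n(HCl) left over = 2.133 × 10^-3 mol (1:1 ratio)
n(HCl) consumed by analyte = 0.02416 − 2.133 × 10^-3 = 0.02203 mol
n(NaHCO3) = 0.02203 mol (1:1 ratio)
mass of NaHCO3 = 0.02203 × 84.01 = 1.850 g
% NaHCO3 = 1.850 / 3.304 × 100 = 56.01 %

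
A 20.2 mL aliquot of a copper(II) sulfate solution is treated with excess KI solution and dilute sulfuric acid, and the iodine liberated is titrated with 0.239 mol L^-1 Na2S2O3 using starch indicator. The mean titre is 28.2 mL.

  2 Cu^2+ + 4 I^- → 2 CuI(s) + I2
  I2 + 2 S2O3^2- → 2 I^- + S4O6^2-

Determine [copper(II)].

0.334 mol/L

n(S2O3^2-) = 0.0282 × 0.239 = 6.74 × 10^-3 mol
n(I2) = n(S2O3^2-)/2 = 3.37 × 10^-3 mol
From the 2:1 ratio, n(Cu2+) in the aliquot = 2/1 × 3.37 × 10^-3 = 6.74 × 10^-3 mol
[Cu2+] = 6.74 × 10^-3 / 0.0202 = 0.334 mol/L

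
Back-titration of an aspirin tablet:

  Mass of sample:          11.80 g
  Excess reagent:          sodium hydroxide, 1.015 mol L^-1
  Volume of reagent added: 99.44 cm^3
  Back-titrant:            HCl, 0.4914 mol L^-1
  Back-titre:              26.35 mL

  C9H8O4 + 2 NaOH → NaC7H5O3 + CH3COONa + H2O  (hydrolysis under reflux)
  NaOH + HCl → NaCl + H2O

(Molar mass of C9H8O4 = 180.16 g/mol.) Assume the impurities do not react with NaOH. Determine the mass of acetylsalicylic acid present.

7.926 g

n(NaOH) added = 0.09944 × 1.015 = 0.1009 mol
n(HCl) used in back-titration = 0.02635 × 0.4914 = 0.01295 mol
n(NaOH) left over = 0.01295 mol (1:1 ratio)
n(NaOH) consumed by analyte = 0.1009 − 0.01295 = 0.08798 mol
From the 1:2 ratio, n(C9H8O4) = 1/2 × 0.08798 = 0.04399 mol
mass of C9H8O4 = 0.04399 × 180.16 = 7.926 g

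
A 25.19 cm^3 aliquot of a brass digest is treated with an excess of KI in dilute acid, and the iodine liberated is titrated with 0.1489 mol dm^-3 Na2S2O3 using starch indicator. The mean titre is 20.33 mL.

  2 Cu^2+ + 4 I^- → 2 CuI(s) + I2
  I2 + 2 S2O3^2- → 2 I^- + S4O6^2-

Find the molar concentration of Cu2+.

0.1202 mol/L

n(S2O3^2-) = 0.02033 × 0.1489 = 3.027 × 10^-3 mol
n(I2) = n(S2O3^2-)/2 = 1.514 × 10^-3 mol
From the 2:1 ratio, n(Cu2+) in the aliquot = 2/1 × 1.514 × 10^-3 = 3.027 × 10^-3 mol
[Cu2+] = 3.027 × 10^-3 / 0.02519 = 0.1202 mol/L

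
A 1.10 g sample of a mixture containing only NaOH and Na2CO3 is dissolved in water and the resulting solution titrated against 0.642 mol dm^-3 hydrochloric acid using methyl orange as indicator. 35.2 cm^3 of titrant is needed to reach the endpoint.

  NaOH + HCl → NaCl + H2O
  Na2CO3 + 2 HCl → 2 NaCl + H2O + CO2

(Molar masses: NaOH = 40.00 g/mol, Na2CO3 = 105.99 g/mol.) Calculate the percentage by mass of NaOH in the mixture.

n(HCl) = 0.0352 × 0.642 = 0.0226 mol
Let x = n(NaOH), y = n(Na2CO3).
Titrant: 1x + 2y = 0.0226;  mass: 40.00x + 105.99y = 1.10
Solving, x = 7.51 × 10^-3 mol, y = 7.54 × 10^-3 mol
mass of NaOH = 7.51 × 10^-3 × 40.00 = 0.300 g
% NaOH = 0.300 / 1.10 × 100 = 27.3 %

27.3 %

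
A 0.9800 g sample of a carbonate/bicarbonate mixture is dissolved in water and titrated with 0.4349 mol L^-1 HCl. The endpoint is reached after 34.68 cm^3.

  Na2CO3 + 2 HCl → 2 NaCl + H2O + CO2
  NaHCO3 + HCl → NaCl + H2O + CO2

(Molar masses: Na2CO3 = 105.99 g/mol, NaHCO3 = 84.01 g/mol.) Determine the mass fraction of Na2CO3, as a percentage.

50.05 %

n(HCl) = 0.03468 × 0.4349 = 0.01508 mol
Let x = n(Na2CO3), y = n(NaHCO3).
Titrant: 2x + 1y = 0.01508;  mass: 105.99x + 84.01y = 0.9800
Solving, x = 4.628 × 10^-3 mol, y = 5.827 × 10^-3 mol
mass of Na2CO3 = 4.628 × 10^-3 × 105.99 = 0.4905 g
% Na2CO3 = 0.4905 / 0.9800 × 100 = 50.05 %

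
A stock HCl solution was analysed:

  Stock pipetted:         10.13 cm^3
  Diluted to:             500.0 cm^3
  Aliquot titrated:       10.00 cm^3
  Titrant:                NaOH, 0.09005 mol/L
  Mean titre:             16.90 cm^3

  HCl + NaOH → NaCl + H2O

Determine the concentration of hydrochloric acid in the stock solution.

n(NaOH) = 0.01690 × 0.09005 = 1.522 × 10^-3 mol
n(HCl) in the aliquot = 1.522 × 10^-3 mol (1:1 ratio)
[HCl]_dilute = 1.522 × 10^-3 / 0.01000 = 0.1522 mol/L
Dilution factor = 500.0 / 10.13 = 49.36
[HCl]_stock = 0.1522 × 49.36 = 7.512 mol/L

7.512 mol/L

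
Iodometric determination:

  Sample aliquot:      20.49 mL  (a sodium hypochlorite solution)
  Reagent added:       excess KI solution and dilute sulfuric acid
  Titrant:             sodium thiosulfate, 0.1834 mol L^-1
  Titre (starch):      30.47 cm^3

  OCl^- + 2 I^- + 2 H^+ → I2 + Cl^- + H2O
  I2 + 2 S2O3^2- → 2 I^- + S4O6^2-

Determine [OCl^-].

0.1364 mol/L

n(S2O3^2-) = 0.03047 × 0.1834 = 5.588 × 10^-3 mol
n(I2) = n(S2O3^2-)/2 = 2.794 × 10^-3 mol
n(OCl^-) in the aliquot = 2.794 × 10^-3 mol (1:1 ratio)
[OCl^-] = 2.794 × 10^-3 / 0.02049 = 0.1364 mol/L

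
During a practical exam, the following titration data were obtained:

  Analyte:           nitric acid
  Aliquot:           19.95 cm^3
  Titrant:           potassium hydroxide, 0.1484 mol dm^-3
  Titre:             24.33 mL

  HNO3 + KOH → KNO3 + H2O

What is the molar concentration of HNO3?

n(KOH) = 0.02433 L × 0.1484 mol/L = 3.611 × 10^-3 mol
n(HNO3) = 3.611 × 10^-3 mol (1:1 mole ratio)
[HNO3] = 3.611 × 10^-3 mol / 0.01995 L = 0.1810 mol/L

0.1810 mol/L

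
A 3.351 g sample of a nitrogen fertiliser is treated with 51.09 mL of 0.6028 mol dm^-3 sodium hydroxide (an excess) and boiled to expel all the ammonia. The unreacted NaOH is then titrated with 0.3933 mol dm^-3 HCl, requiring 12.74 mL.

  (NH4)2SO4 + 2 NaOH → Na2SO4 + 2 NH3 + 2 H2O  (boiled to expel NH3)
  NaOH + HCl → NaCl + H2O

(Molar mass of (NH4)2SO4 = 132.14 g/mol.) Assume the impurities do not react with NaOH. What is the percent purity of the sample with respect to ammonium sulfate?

n(NaOH) added = 0.05109 × 0.6028 = 0.03080 mol
n(HCl) used in back-titration = 0.01274 × 0.3933 = 5.011 × 10^-3 mol
n(NaOH) left over = 5.011 × 10^-3 mol (1:1 ratio)
n(NaOH) consumed by analyte = 0.03080 − 5.011 × 10^-3 = 0.02579 mol
From the 1:2 ratio, n((NH4)2SO4) = 1/2 × 0.02579 = 0.01289 mol
mass of (NH4)2SO4 = 0.01289 × 132.14 = 1.704 g
% (NH4)2SO4 = 1.704 / 3.351 × 100 = 50.84 %

50.84 %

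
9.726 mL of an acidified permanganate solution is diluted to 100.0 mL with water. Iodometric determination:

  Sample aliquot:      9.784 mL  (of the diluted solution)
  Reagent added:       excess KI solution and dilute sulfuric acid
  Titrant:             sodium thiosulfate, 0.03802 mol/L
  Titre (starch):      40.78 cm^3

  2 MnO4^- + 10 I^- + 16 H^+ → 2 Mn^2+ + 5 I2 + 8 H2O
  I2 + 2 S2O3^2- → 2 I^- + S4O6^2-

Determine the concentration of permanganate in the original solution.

0.3259 mol/L

n(S2O3^2-) = 0.04078 × 0.03802 = 1.550 × 10^-3 mol
n(I2) = n(S2O3^2-)/2 = 7.752 × 10^-4 mol
From the 2:5 ratio, n(MnO4^-) in the aliquot = 2/5 × 7.752 × 10^-4 = 3.101 × 10^-4 mol
[MnO4^-]_dilute = 3.101 × 10^-4 / 0.009784 = 0.03169 mol/L
[MnO4^-]_original = 0.03169 × 100.0/9.726 = 0.3259 mol/L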